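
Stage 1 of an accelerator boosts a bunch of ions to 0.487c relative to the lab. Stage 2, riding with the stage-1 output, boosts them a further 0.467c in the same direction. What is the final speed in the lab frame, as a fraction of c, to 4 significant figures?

u ≈ 0.7772c

Compose boost 2: (0.467 + 0.487)/(1 + 0.467×0.487) = 0.9540/1.22743 = 0.7772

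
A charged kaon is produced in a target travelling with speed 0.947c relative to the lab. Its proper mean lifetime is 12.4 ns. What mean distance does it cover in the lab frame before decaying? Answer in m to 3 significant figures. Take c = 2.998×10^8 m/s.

d ≈ 11.0 m

γ = 1/√(1 − 0.947²) = 3.1130
Dilated lifetime: Δt = γτ₀ = 3.1130 × 12.4 ns = 38.601 ns
d = vΔt = 0.947c × 38.601 ns = 2.8391×10^8 m/s × 3.8601×10^-8 s = 11.0 m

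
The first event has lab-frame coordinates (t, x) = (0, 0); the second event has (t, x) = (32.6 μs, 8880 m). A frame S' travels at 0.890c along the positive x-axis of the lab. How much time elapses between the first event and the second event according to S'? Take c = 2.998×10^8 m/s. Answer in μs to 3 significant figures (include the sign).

Δt' ≈ 13.7 μs

γ = 1/√(1 − 0.890²) = 2.1932
Δt' = γ(Δt − vΔx/c²) = 2.1932 × (32.6 μs − 0.890×8880 m / (2.998×10^8 m/s))
= 2.1932 × (6.2384 μs) = 13.7 μs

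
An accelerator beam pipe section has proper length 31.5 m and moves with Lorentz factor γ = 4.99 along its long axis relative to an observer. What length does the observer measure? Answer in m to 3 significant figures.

γ = 4.99 (given)
Length contraction: L = L₀/γ = 31.5/4.99 = 6.31 m

L ≈ 6.31 m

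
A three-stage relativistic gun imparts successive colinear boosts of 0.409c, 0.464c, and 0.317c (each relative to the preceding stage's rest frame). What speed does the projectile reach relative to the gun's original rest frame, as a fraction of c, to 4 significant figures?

Compose boost 2: (0.464 + 0.409)/(1 + 0.464×0.409) = 0.8730/1.18978 = 0.733752
Compose boost 3: (0.317 + 0.733752)/(1 + 0.317×0.733752) = 1.05075/1.23260 = 0.8525

u ≈ 0.8525c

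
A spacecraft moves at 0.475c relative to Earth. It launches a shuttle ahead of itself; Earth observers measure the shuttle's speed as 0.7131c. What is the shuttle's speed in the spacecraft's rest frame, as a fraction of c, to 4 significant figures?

u' ≈ 0.3601c

Inverse velocity addition: u' = (u − v)/(1 − uv/c²)
= (0.7131 − 0.475)/(1 − 0.7131×0.475) = 0.2381/0.661277 = 0.3601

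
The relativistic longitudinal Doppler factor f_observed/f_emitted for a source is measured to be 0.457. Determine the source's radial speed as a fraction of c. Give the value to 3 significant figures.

β ≈ 0.654

f_obs/f_src = √((1−β)/(1+β)) = 0.457  ⇒  (1−β)/(1+β) = 0.20885
β = |1 − D²|/(1 + D²) = |1 − 0.20885|/(1 + 0.20885) = 0.654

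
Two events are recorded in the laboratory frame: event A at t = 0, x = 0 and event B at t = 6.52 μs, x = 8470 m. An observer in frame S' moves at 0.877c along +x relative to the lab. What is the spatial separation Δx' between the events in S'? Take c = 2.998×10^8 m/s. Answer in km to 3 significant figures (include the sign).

Δx' ≈ 14.1 km

γ = 1/√(1 − 0.877²) = 2.0812
Δx' = γ(Δx − vΔt) = 2.0812 × (8470 m − 0.877×(2.998×10^8 m/s)×6.52×10^-6 s)
= 2.0812 × (6755.7 m) = 14.1 km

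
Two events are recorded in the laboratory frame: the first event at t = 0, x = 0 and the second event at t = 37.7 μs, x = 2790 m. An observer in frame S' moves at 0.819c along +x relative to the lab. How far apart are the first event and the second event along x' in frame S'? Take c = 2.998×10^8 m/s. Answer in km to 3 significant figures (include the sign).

γ = 1/√(1 − 0.819²) = 1.7428
Δx' = γ(Δx − vΔt) = 1.7428 × (2790 m − 0.819×(2.998×10^8 m/s)×37.7×10^-6 s)
= 1.7428 × (-6466.7 m) = -11.3 km

Δx' ≈ -11.3 km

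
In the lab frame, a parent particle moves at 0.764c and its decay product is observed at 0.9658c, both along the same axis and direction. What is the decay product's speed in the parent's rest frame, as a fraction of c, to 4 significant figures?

Inverse velocity addition: u' = (u − v)/(1 − uv/c²)
= (0.9658 − 0.764)/(1 − 0.9658×0.764) = 0.2018/0.262129 = 0.7699

u' ≈ 0.7699c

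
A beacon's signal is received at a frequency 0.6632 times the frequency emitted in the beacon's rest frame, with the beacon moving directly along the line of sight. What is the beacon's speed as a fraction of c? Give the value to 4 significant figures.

f_obs/f_src = √((1−β)/(1+β)) = 0.6632  ⇒  (1−β)/(1+β) = 0.439834
β = |1 − D²|/(1 + D²) = |1 − 0.439834|/(1 + 0.439834) = 0.3890

β ≈ 0.3890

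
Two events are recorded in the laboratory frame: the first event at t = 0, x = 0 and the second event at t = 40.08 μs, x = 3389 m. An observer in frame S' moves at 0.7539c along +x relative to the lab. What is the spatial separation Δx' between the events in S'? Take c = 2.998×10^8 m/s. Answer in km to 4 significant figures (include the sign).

Δx' ≈ -8.630 km

γ = 1/√(1 − 0.7539²) = 1.52210
Δx' = γ(Δx − vΔt) = 1.52210 × (3389 m − 0.7539×(2.998×10^8 m/s)×40.08×10^-6 s)
= 1.52210 × (-5669.85 m) = -8.630 km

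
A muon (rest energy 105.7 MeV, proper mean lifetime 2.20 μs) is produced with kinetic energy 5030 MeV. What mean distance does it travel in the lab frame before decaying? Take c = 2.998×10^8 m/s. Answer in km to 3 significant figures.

γ = 1 + K/(m₀c²) = 1 + 5030/105.7 = 48.588
β = √(1 − 1/γ²) = 0.99979
Dilated lifetime: γτ₀ = 48.588 × 2.20 μs = 106.89 μs
d = βc·γτ₀ = 0.99979 × (2.998×10^8 m/s) × 0.00010689 s = 32.0 km

d ≈ 32.0 km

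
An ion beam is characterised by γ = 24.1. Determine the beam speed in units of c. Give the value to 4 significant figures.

β ≈ 0.9991

β = √(1 − 1/γ²) = √(1 − 1/24.1²) = √(0.998278) = 0.9991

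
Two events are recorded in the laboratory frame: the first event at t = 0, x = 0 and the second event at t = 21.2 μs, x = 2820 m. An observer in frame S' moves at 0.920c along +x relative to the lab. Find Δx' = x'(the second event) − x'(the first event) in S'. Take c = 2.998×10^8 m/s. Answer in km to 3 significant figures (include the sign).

Δx' ≈ -7.72 km

γ = 1/√(1 − 0.920²) = 2.5516
Δx' = γ(Δx − vΔt) = 2.5516 × (2820 m − 0.920×(2.998×10^8 m/s)×21.2×10^-6 s)
= 2.5516 × (-3027.3 m) = -7.72 km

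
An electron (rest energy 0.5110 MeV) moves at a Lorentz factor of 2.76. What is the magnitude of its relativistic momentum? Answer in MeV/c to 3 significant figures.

p ≈ 1.31 MeV/c

β = √(1 − 1/γ²) = √(1 − 1/2.76²) = 0.93205
p = γβm₀c = 2.76 × 0.93205 × 0.5110 MeV/c = 1.31 MeV/c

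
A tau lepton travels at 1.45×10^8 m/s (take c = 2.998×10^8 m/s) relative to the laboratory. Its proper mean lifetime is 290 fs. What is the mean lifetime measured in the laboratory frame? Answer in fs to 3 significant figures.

β = v/c = 1.45×10^8 / 2.998×10^8 = 0.48366
γ = 1/√(1 − 0.48366²) = 1.1425
Time dilation: Δt = γτ₀ = 1.1425 × 290 fs = 331 fs

Δt ≈ 331 fs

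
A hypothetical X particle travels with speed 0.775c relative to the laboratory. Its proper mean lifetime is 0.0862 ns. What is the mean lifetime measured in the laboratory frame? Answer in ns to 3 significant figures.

Δt ≈ 0.136 ns

γ = 1/√(1 − 0.775²) = 1.5824
Time dilation: Δt = γτ₀ = 1.5824 × 0.0862 ns = 0.136 ns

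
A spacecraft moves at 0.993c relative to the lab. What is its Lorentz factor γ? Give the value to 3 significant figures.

γ = 1/√(1 − β²) = 1/√(1 − 0.993²) = 1/√(0.013951) = 8.47

γ ≈ 8.47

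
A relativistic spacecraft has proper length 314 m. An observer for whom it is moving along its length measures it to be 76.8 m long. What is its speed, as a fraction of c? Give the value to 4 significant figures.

β ≈ 0.9696

γ = L₀/L = 314/76.8 = 4.08854
β = √(1 − 1/γ²) = 0.9696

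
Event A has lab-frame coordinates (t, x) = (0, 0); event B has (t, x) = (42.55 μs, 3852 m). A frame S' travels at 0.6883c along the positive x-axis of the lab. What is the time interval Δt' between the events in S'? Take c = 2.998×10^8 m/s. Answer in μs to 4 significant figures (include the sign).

γ = 1/√(1 − 0.6883²) = 1.37850
Δt' = γ(Δt − vΔx/c²) = 1.37850 × (42.55 μs − 0.6883×3852 m / (2.998×10^8 m/s))
= 1.37850 × (33.7063 μs) = 46.46 μs

Δt' ≈ 46.46 μs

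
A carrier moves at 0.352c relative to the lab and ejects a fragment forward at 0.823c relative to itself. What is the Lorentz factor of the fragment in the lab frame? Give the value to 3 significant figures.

γ ≈ 2.43

u_lab = (0.823 + 0.352)/(1 + 0.823×0.352) = 1.175/1.28970 = 0.911067
γ = 1/√(1 − 0.911067²) = 2.43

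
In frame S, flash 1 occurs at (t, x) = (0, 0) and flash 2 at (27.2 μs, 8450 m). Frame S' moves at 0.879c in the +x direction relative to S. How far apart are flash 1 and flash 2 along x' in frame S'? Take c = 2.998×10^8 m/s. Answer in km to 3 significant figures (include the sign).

γ = 1/√(1 − 0.879²) = 2.0972
Δx' = γ(Δx − vΔt) = 2.0972 × (8450 m − 0.879×(2.998×10^8 m/s)×27.2×10^-6 s)
= 2.0972 × (1282.1 m) = 2.69 km

Δx' ≈ 2.69 km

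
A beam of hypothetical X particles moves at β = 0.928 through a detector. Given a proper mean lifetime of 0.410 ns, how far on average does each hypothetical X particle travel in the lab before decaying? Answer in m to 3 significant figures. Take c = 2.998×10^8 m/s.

γ = 1/√(1 − 0.928²) = 2.6840
Dilated lifetime: Δt = γτ₀ = 2.6840 × 0.410 ns = 1.1004 ns
d = vΔt = 0.928c × 1.1004 ns = 2.7821×10^8 m/s × 1.1004×10^-9 s = 0.306 m

d ≈ 0.306 m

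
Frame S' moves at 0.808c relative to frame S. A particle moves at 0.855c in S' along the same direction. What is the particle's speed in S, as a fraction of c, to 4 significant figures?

u ≈ 0.9835c

Relativistic velocity addition: u = (u' + v)/(1 + u'v/c²)
= (0.855 + 0.808)/(1 + 0.855×0.808) = 1.663/1.69084 = 0.9835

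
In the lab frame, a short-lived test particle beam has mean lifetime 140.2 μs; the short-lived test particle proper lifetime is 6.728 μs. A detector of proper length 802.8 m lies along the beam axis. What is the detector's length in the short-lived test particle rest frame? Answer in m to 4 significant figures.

Time dilation ⇒ γ = Δt/τ₀ = 140.2/6.728 = 20.8383
Length contraction: L = L₀/γ = 802.8/20.8383 = 38.53 m

L ≈ 38.53 m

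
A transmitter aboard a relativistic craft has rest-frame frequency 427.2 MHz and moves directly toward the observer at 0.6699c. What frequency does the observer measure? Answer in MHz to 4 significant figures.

Relativistic Doppler: f_obs = f_src √((1+β)/(1−β))
= 427.2 × √(1.66990/0.330100) = 427.2 × 2.24917 = 960.8 MHz

f_obs ≈ 960.8 MHz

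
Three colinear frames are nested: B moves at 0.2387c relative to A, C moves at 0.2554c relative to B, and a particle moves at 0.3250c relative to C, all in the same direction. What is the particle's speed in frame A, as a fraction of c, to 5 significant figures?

u ≈ 0.68676c

Compose boost 2: (0.2554 + 0.2387)/(1 + 0.2554×0.2387) = 0.49410/1.060964 = 0.4657086
Compose boost 3: (0.3250 + 0.4657086)/(1 + 0.3250×0.4657086) = 0.7907086/1.151355 = 0.68676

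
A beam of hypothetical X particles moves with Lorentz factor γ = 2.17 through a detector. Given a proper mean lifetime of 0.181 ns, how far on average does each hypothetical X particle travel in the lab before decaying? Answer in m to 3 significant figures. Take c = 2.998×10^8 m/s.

d ≈ 0.105 m

β = √(1 − 1/γ²) = √(1 − 1/2.17²) = 0.88749
Dilated lifetime: Δt = γτ₀ = 2.17 × 0.181 ns = 0.39277 ns
d = vΔt = 0.88749c × 0.39277 ns = 2.6607×10^8 m/s × 3.9277×10^-10 s = 0.105 m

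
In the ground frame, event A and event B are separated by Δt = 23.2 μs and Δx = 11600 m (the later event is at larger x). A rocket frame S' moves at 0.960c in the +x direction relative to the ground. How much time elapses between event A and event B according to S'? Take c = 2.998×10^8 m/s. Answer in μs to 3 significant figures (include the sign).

Δt' ≈ -49.8 μs

γ = 1/√(1 − 0.960²) = 3.5714
Δt' = γ(Δt − vΔx/c²) = 3.5714 × (23.2 μs − 0.960×11600 m / (2.998×10^8 m/s))
= 3.5714 × (-13.945 μs) = -49.8 μs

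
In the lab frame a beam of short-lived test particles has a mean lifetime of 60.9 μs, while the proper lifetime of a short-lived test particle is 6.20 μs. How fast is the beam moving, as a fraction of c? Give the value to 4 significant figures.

β ≈ 0.9948

γ = Δt/τ₀ = 60.9/6.20 = 9.82258
β = √(1 − 1/γ²) = √(1 − 1/9.82258²) = 0.9948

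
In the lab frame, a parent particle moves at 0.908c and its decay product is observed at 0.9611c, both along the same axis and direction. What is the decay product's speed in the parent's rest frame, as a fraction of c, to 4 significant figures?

Inverse velocity addition: u' = (u − v)/(1 − uv/c²)
= (0.9611 − 0.908)/(1 − 0.9611×0.908) = 0.05310/0.127321 = 0.4171

u' ≈ 0.4171c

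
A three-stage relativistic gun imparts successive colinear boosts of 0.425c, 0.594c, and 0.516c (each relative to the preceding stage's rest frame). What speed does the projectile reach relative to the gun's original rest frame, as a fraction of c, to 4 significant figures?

Compose boost 2: (0.594 + 0.425)/(1 + 0.594×0.425) = 1.019/1.25245 = 0.813605
Compose boost 3: (0.516 + 0.813605)/(1 + 0.516×0.813605) = 1.32961/1.41982 = 0.9365

u ≈ 0.9365c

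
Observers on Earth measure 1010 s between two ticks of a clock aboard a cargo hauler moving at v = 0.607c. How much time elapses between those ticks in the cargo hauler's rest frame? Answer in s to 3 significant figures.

τ₀ ≈ 803 s

γ = 1/√(1 − 0.607²) = 1.2583
Proper time: τ₀ = Δt/γ = 1010/1.2583 = 803 s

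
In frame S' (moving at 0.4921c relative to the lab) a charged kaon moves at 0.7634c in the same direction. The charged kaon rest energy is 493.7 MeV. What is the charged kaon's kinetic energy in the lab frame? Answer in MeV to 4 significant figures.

K ≈ 714.1 MeV

u_lab = (0.7634 + 0.4921)/(1 + 0.7634×0.4921) = 0.9126468
γ = 1/√(1 − 0.9126468²) = 2.44649
K = (γ − 1)m₀c² = (2.44649 − 1) × 493.7 = 1.44649 × 493.7 = 714.1 MeV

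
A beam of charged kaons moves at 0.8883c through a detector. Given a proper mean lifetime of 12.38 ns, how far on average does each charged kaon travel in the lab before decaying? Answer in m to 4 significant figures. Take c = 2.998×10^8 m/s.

d ≈ 7.179 m

γ = 1/√(1 − 0.8883²) = 2.17740
Dilated lifetime: Δt = γτ₀ = 2.17740 × 12.38 ns = 26.9562 ns
d = vΔt = 0.8883c × 26.9562 ns = 2.66312×10^8 m/s × 2.69562×10^-8 s = 7.179 m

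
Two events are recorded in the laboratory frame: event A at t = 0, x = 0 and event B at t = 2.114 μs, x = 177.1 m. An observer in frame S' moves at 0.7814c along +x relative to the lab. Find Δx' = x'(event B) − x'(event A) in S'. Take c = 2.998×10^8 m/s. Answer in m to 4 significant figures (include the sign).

γ = 1/√(1 − 0.7814²) = 1.60249
Δx' = γ(Δx − vΔt) = 1.60249 × (177.1 m − 0.7814×(2.998×10^8 m/s)×2.114×10^-6 s)
= 1.60249 × (-318.134 m) = -509.8 m

Δx' ≈ -509.8 m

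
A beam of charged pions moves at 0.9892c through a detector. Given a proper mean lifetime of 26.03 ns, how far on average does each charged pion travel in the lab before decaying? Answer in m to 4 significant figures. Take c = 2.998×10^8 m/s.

d ≈ 52.67 m

γ = 1/√(1 − 0.9892²) = 6.82258
Dilated lifetime: Δt = γτ₀ = 6.82258 × 26.03 ns = 177.592 ns
d = vΔt = 0.9892c × 177.592 ns = 2.96562×10^8 m/s × 1.77592×10^-7 s = 52.67 m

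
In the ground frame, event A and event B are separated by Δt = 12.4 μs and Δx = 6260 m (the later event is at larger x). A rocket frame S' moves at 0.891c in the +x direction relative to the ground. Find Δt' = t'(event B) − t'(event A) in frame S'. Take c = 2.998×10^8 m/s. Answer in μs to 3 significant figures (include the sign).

Δt' ≈ -13.7 μs

γ = 1/√(1 − 0.891²) = 2.2026
Δt' = γ(Δt − vΔx/c²) = 2.2026 × (12.4 μs − 0.891×6260 m / (2.998×10^8 m/s))
= 2.2026 × (-6.2046 μs) = -13.7 μs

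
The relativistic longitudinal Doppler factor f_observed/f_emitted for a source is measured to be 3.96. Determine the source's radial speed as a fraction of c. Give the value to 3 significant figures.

β ≈ 0.880

f_obs/f_src = √((1+β)/(1−β)) = 3.96  ⇒  (1+β)/(1−β) = 15.682
β = |1 − D²|/(1 + D²) = |1 − 15.682|/(1 + 15.682) = 0.880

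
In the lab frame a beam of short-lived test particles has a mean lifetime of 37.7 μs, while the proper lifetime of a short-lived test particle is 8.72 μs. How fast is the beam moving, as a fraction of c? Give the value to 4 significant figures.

β ≈ 0.9729

γ = Δt/τ₀ = 37.7/8.72 = 4.32339
β = √(1 − 1/γ²) = √(1 − 1/4.32339²) = 0.9729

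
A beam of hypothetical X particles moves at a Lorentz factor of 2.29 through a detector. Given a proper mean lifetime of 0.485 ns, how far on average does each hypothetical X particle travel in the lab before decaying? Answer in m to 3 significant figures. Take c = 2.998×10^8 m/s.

d ≈ 0.300 m

β = √(1 − 1/γ²) = √(1 − 1/2.29²) = 0.89962
Dilated lifetime: Δt = γτ₀ = 2.29 × 0.485 ns = 1.1106 ns
d = vΔt = 0.89962c × 1.1106 ns = 2.6970×10^8 m/s × 1.1106×10^-9 s = 0.300 m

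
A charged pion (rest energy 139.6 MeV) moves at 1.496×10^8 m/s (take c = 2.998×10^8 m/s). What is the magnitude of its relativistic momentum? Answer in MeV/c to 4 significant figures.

p ≈ 80.38 MeV/c

β = v/c = 1.496×10^8 / 2.998×10^8 = 0.498999
γ = 1/√(1 − 0.498999²) = 1.15393
p = γβm₀c = 1.15393 × 0.498999 × 139.6 MeV/c = 80.38 MeV/c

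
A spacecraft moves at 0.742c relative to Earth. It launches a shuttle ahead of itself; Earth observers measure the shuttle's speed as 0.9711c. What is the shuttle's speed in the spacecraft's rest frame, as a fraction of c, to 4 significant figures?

u' ≈ 0.8198c

Inverse velocity addition: u' = (u − v)/(1 − uv/c²)
= (0.9711 − 0.742)/(1 − 0.9711×0.742) = 0.2291/0.279444 = 0.8198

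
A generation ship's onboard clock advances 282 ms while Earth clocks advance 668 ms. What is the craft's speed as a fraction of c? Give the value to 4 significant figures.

β ≈ 0.9065

γ = Δt/τ₀ = 668/282 = 2.36879
β = √(1 − 1/γ²) = √(1 − 1/2.36879²) = 0.9065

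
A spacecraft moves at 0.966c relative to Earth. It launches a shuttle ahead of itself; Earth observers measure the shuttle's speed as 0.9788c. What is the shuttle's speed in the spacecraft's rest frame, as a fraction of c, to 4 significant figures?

Inverse velocity addition: u' = (u − v)/(1 − uv/c²)
= (0.9788 − 0.966)/(1 − 0.9788×0.966) = 0.01280/0.0544792 = 0.2350

u' ≈ 0.2350c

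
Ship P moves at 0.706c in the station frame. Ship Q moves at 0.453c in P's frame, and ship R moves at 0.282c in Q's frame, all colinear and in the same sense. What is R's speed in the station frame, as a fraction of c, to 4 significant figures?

Compose boost 2: (0.453 + 0.706)/(1 + 0.453×0.706) = 1.159/1.31982 = 0.878151
Compose boost 3: (0.282 + 0.878151)/(1 + 0.282×0.878151) = 1.16015/1.24764 = 0.9299

u ≈ 0.9299c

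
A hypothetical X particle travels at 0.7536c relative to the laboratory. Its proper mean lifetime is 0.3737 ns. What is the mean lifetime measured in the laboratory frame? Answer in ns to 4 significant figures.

Δt ≈ 0.5685 ns

γ = 1/√(1 − 0.7536²) = 1.52130
Time dilation: Δt = γτ₀ = 1.52130 × 0.3737 ns = 0.5685 ns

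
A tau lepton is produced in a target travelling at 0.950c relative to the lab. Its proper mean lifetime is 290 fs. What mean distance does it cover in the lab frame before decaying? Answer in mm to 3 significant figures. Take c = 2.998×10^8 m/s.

γ = 1/√(1 − 0.950²) = 3.2026
Dilated lifetime: Δt = γτ₀ = 3.2026 × 290 fs = 928.74 fs
d = vΔt = 0.950c × 928.74 fs = 2.8481×10^8 m/s × 9.2874×10^-13 s = 0.265 mm

d ≈ 0.265 mm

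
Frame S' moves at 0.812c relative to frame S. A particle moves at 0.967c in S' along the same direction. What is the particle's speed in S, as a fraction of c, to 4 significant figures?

u ≈ 0.9965c

Relativistic velocity addition: u = (u' + v)/(1 + u'v/c²)
= (0.967 + 0.812)/(1 + 0.967×0.812) = 1.779/1.78520 = 0.9965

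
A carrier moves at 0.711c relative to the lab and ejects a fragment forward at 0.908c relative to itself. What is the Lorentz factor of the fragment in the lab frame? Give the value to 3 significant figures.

γ ≈ 5.59

u_lab = (0.908 + 0.711)/(1 + 0.908×0.711) = 1.619/1.64559 = 0.983843
γ = 1/√(1 − 0.983843²) = 5.59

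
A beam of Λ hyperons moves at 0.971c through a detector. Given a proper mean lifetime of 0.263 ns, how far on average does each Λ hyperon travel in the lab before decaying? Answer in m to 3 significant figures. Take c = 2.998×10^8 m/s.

d ≈ 0.320 m

γ = 1/√(1 − 0.971²) = 4.1827
Dilated lifetime: Δt = γτ₀ = 4.1827 × 0.263 ns = 1.1001 ns
d = vΔt = 0.971c × 1.1001 ns = 2.9111×10^8 m/s × 1.1001×10^-9 s = 0.320 m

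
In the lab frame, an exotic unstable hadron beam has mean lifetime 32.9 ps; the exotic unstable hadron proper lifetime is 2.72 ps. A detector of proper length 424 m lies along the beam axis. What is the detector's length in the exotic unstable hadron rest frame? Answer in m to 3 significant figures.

L ≈ 35.1 m

Time dilation ⇒ γ = Δt/τ₀ = 32.9/2.72 = 12.096
Length contraction: L = L₀/γ = 424/12.096 = 35.1 m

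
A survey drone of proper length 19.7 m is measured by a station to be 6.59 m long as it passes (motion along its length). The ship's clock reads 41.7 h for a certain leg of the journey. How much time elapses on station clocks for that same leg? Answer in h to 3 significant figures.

Length contraction ⇒ γ = L₀/L = 19.7/6.59 = 2.9894
Time dilation: Δt = γτ₀ = 2.9894 × 41.7 h = 125 h

Δt ≈ 125 h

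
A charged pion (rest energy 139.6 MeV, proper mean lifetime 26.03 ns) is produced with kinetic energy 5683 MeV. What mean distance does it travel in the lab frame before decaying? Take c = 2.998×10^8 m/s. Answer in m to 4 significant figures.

d ≈ 325.4 m

γ = 1 + K/(m₀c²) = 1 + 5683/139.6 = 41.7092
β = √(1 − 1/γ²) = 0.999713
Dilated lifetime: γτ₀ = 41.7092 × 26.03 ns = 1085.69 ns
d = βc·γτ₀ = 0.999713 × (2.998×10^8 m/s) × 1.08569×10^-6 s = 325.4 m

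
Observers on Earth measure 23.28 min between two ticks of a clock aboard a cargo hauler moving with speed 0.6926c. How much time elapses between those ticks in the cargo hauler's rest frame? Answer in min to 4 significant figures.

γ = 1/√(1 − 0.6926²) = 1.38634
Proper time: τ₀ = Δt/γ = 23.28/1.38634 = 16.79 min

τ₀ ≈ 16.79 min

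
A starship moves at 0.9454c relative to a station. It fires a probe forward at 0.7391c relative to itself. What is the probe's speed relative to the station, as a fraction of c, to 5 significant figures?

u ≈ 0.99161c

Relativistic velocity addition: u = (u' + v)/(1 + u'v/c²)
= (0.7391 + 0.9454)/(1 + 0.7391×0.9454) = 1.6845/1.698745 = 0.99161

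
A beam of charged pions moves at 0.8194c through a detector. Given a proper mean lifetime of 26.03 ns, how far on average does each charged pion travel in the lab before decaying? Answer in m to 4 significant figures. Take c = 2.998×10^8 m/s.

d ≈ 11.16 m

γ = 1/√(1 − 0.8194²) = 1.74452
Dilated lifetime: Δt = γτ₀ = 1.74452 × 26.03 ns = 45.4100 ns
d = vΔt = 0.8194c × 45.4100 ns = 2.45656×10^8 m/s × 4.54100×10^-8 s = 11.16 m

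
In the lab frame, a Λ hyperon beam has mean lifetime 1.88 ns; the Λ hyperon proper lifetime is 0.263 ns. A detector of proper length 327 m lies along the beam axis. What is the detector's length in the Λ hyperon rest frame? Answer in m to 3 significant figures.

L ≈ 45.7 m

Time dilation ⇒ γ = Δt/τ₀ = 1.88/0.263 = 7.1483
Length contraction: L = L₀/γ = 327/7.1483 = 45.7 m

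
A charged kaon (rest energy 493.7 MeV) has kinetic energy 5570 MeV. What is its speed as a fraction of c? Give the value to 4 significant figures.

β ≈ 0.9967

γ = 1 + K/(m₀c²) = 1 + 5570/493.7 = 12.2822
β = √(1 − 1/γ²) = 0.9967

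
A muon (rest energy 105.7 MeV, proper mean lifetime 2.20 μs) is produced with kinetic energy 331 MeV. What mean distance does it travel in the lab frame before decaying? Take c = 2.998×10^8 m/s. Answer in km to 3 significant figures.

d ≈ 2.64 km

γ = 1 + K/(m₀c²) = 1 + 331/105.7 = 4.1315
β = √(1 − 1/γ²) = 0.97027
Dilated lifetime: γτ₀ = 4.1315 × 2.20 μs = 9.0893 μs
d = βc·γτ₀ = 0.97027 × (2.998×10^8 m/s) × 9.0893×10^-6 s = 2.64 km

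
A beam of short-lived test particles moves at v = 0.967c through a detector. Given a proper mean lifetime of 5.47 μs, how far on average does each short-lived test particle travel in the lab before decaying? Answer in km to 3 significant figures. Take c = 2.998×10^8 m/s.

γ = 1/√(1 − 0.967²) = 3.9250
Dilated lifetime: Δt = γτ₀ = 3.9250 × 5.47 μs = 21.470 μs
d = vΔt = 0.967c × 21.470 μs = 2.8991×10^8 m/s × 2.1470×10^-5 s = 6.22 km

d ≈ 6.22 km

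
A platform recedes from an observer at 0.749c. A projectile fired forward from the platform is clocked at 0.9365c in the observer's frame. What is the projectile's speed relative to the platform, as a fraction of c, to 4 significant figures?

Inverse velocity addition: u' = (u − v)/(1 − uv/c²)
= (0.9365 − 0.749)/(1 − 0.9365×0.749) = 0.1875/0.298562 = 0.6280

u' ≈ 0.6280c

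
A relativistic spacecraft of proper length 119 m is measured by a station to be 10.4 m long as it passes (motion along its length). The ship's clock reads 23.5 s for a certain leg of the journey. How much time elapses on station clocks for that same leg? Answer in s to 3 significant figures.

Length contraction ⇒ γ = L₀/L = 119/10.4 = 11.442
Time dilation: Δt = γτ₀ = 11.442 × 23.5 s = 269 s

Δt ≈ 269 s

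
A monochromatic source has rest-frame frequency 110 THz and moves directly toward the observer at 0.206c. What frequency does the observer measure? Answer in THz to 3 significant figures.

Relativistic Doppler: f_obs = f_src √((1+β)/(1−β))
= 110 × √(1.2060/0.79400) = 110 × 1.2324 = 136 THz

f_obs ≈ 136 THz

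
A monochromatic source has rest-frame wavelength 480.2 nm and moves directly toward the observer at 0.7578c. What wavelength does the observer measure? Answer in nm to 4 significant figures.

Relativistic Doppler: λ_obs = λ_src √((1−β)/(1+β))
= 480.2 × √(0.242200/1.75780) = 480.2 × 0.371195 = 178.2 nm

λ_obs ≈ 178.2 nm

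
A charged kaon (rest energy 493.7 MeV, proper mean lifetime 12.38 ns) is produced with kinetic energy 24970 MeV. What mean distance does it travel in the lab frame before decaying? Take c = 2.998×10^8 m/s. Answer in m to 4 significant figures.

γ = 1 + K/(m₀c²) = 1 + 24970/493.7 = 51.5773
β = √(1 − 1/γ²) = 0.999812
Dilated lifetime: γτ₀ = 51.5773 × 12.38 ns = 638.527 ns
d = βc·γτ₀ = 0.999812 × (2.998×10^8 m/s) × 6.38527×10^-7 s = 191.4 m

d ≈ 191.4 m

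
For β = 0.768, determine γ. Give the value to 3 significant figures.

γ = 1/√(1 − β²) = 1/√(1 − 0.768²) = 1/√(0.41018) = 1.56

γ ≈ 1.56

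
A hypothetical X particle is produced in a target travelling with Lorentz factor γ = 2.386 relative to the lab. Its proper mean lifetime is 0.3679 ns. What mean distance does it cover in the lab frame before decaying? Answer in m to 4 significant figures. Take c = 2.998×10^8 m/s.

β = √(1 − 1/γ²) = √(1 − 1/2.386²) = 0.907935
Dilated lifetime: Δt = γτ₀ = 2.386 × 0.3679 ns = 0.877809 ns
d = vΔt = 0.907935c × 0.877809 ns = 2.72199×10^8 m/s × 8.77809×10^-10 s = 0.2389 m

d ≈ 0.2389 m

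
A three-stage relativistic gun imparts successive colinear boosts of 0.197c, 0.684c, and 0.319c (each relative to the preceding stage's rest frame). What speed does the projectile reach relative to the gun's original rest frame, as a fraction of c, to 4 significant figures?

Compose boost 2: (0.684 + 0.197)/(1 + 0.684×0.197) = 0.8810/1.13475 = 0.776384
Compose boost 3: (0.319 + 0.776384)/(1 + 0.319×0.776384) = 1.09538/1.24767 = 0.8779

u ≈ 0.8779c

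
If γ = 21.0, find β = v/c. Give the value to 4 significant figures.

β ≈ 0.9989

β = √(1 − 1/γ²) = √(1 − 1/21.0²) = √(0.997732) = 0.9989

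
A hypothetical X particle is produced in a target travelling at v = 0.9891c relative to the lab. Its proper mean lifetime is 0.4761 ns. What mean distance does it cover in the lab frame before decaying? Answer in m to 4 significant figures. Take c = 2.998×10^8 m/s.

d ≈ 0.9588 m

γ = 1/√(1 − 0.9891²) = 6.79139
Dilated lifetime: Δt = γτ₀ = 6.79139 × 0.4761 ns = 3.23338 ns
d = vΔt = 0.9891c × 3.23338 ns = 2.96532×10^8 m/s × 3.23338×10^-9 s = 0.9588 m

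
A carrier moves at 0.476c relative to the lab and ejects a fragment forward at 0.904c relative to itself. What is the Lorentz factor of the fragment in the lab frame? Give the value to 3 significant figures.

u_lab = (0.904 + 0.476)/(1 + 0.904×0.476) = 1.380/1.43030 = 0.964830
γ = 1/√(1 − 0.964830²) = 3.80

γ ≈ 3.80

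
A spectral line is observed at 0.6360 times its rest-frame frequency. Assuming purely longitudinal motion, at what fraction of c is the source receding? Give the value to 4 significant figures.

β ≈ 0.4240

f_obs/f_src = √((1−β)/(1+β)) = 0.6360  ⇒  (1−β)/(1+β) = 0.404496
β = |1 − D²|/(1 + D²) = |1 − 0.404496|/(1 + 0.404496) = 0.4240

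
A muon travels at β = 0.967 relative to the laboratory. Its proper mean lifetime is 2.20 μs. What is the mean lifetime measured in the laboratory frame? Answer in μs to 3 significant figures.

γ = 1/√(1 − 0.967²) = 3.9250
Time dilation: Δt = γτ₀ = 3.9250 × 2.20 μs = 8.64 μs

Δt ≈ 8.64 μs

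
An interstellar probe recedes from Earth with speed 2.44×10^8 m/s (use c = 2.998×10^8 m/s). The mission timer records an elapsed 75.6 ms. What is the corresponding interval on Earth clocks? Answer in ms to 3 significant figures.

β = v/c = 2.44×10^8 / 2.998×10^8 = 0.81388
γ = 1/√(1 − 0.81388²) = 1.7211
Time dilation: Δt = γτ₀ = 1.7211 × 75.6 ms = 130 ms

Δt ≈ 130 ms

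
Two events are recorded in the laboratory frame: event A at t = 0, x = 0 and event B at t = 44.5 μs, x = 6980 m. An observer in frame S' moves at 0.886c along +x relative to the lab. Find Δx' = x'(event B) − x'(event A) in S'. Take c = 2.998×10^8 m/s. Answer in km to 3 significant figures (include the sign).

γ = 1/√(1 − 0.886²) = 2.1566
Δx' = γ(Δx − vΔt) = 2.1566 × (6980 m − 0.886×(2.998×10^8 m/s)×44.5×10^-6 s)
= 2.1566 × (-4840.2 m) = -10.4 km

Δx' ≈ -10.4 km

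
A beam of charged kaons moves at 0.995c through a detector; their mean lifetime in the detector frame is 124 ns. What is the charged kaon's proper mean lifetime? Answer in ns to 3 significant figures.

γ = 1/√(1 − 0.995²) = 10.013
Proper time: τ₀ = Δt/γ = 124/10.013 = 12.4 ns

τ₀ ≈ 12.4 ns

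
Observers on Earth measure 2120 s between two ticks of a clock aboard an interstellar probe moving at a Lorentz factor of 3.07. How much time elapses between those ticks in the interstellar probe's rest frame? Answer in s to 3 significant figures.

τ₀ ≈ 691 s

γ = 3.07 (given)
Proper time: τ₀ = Δt/γ = 2120/3.07 = 691 s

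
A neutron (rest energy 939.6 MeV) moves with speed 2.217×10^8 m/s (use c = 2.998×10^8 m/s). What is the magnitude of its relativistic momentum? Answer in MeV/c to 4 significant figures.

p ≈ 1032 MeV/c

β = v/c = 2.217×10^8 / 2.998×10^8 = 0.739493
γ = 1/√(1 − 0.739493²) = 1.48552
p = γβm₀c = 1.48552 × 0.739493 × 939.6 MeV/c = 1032 MeV/c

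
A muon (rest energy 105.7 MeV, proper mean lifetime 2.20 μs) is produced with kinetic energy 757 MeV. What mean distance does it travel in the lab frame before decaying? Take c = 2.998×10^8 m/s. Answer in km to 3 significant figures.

γ = 1 + K/(m₀c²) = 1 + 757/105.7 = 8.1618
β = √(1 − 1/γ²) = 0.99247
Dilated lifetime: γτ₀ = 8.1618 × 2.20 μs = 17.956 μs
d = βc·γτ₀ = 0.99247 × (2.998×10^8 m/s) × 1.7956×10^-5 s = 5.34 km

d ≈ 5.34 km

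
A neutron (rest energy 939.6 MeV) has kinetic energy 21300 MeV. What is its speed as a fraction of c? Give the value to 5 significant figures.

β ≈ 0.99911

γ = 1 + K/(m₀c²) = 1 + 21300/939.6 = 23.66922
β = √(1 − 1/γ²) = 0.99911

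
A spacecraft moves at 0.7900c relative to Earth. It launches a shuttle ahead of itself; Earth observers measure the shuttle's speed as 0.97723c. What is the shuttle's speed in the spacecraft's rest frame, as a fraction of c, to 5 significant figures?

u' ≈ 0.82123c

Inverse velocity addition: u' = (u − v)/(1 − uv/c²)
= (0.97723 − 0.7900)/(1 − 0.97723×0.7900) = 0.18723/0.2279883 = 0.82123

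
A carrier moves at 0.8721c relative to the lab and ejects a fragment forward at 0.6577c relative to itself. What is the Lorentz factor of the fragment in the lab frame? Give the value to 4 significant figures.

γ ≈ 4.269

u_lab = (0.6577 + 0.8721)/(1 + 0.6577×0.8721) = 1.5298/1.573580 = 0.9721780
γ = 1/√(1 − 0.9721780²) = 4.269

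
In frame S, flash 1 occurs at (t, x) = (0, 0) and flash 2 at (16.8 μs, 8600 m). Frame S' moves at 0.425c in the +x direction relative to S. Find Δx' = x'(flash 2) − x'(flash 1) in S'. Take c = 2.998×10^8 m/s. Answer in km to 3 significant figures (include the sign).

Δx' ≈ 7.14 km

γ = 1/√(1 − 0.425²) = 1.1047
Δx' = γ(Δx − vΔt) = 1.1047 × (8600 m − 0.425×(2.998×10^8 m/s)×16.8×10^-6 s)
= 1.1047 × (6459.4 m) = 7.14 km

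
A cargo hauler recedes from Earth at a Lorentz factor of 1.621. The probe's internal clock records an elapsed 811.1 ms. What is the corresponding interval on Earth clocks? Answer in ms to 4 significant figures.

γ = 1.621 (given)
Time dilation: Δt = γτ₀ = 1.621 × 811.1 ms = 1315 ms

Δt ≈ 1315 ms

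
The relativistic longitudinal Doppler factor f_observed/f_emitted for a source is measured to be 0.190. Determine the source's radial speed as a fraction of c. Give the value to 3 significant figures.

f_obs/f_src = √((1−β)/(1+β)) = 0.190  ⇒  (1−β)/(1+β) = 0.036100
β = |1 − D²|/(1 + D²) = |1 − 0.036100|/(1 + 0.036100) = 0.930

β ≈ 0.930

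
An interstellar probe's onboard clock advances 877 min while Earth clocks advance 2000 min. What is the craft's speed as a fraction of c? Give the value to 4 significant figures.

β ≈ 0.8987

γ = Δt/τ₀ = 2000/877 = 2.28050
β = √(1 − 1/γ²) = √(1 − 1/2.28050²) = 0.8987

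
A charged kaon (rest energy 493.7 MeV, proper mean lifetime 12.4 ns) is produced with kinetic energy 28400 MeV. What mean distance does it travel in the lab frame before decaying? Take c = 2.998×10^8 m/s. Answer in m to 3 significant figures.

γ = 1 + K/(m₀c²) = 1 + 28400/493.7 = 58.525
β = √(1 − 1/γ²) = 0.99985
Dilated lifetime: γτ₀ = 58.525 × 12.4 ns = 725.71 ns
d = βc·γτ₀ = 0.99985 × (2.998×10^8 m/s) × 7.2571×10^-7 s = 218 m

d ≈ 218 m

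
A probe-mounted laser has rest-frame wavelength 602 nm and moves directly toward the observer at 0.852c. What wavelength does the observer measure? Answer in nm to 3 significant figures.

Relativistic Doppler: λ_obs = λ_src √((1−β)/(1+β))
= 602 × √(0.14800/1.8520) = 602 × 0.28269 = 170 nm

λ_obs ≈ 170 nm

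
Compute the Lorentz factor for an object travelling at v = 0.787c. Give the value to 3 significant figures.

γ = 1/√(1 − β²) = 1/√(1 − 0.787²) = 1/√(0.38063) = 1.62

γ ≈ 1.62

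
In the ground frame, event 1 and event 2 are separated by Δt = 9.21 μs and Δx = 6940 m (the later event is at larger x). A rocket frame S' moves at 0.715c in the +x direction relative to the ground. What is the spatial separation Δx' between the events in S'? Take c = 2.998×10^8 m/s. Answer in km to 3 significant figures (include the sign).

Δx' ≈ 7.10 km

γ = 1/√(1 − 0.715²) = 1.4304
Δx' = γ(Δx − vΔt) = 1.4304 × (6940 m − 0.715×(2.998×10^8 m/s)×9.21×10^-6 s)
= 1.4304 × (4965.8 m) = 7.10 km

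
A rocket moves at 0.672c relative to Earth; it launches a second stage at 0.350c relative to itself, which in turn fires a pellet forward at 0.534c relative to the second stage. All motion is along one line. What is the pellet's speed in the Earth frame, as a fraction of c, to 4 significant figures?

Compose boost 2: (0.350 + 0.672)/(1 + 0.350×0.672) = 1.022/1.23520 = 0.827396
Compose boost 3: (0.534 + 0.827396)/(1 + 0.534×0.827396) = 1.36140/1.44183 = 0.9442

u ≈ 0.9442c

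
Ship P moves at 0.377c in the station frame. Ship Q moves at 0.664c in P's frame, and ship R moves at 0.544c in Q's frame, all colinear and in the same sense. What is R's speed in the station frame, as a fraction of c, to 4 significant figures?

u ≈ 0.9475c

Compose boost 2: (0.664 + 0.377)/(1 + 0.664×0.377) = 1.041/1.25033 = 0.832582
Compose boost 3: (0.544 + 0.832582)/(1 + 0.544×0.832582) = 1.37658/1.45292 = 0.9475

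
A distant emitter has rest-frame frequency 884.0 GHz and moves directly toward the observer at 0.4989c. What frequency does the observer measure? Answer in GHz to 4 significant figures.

Relativistic Doppler: f_obs = f_src √((1+β)/(1−β))
= 884.0 × √(1.49890/0.501100) = 884.0 × 1.72951 = 1529 GHz

f_obs ≈ 1529 GHz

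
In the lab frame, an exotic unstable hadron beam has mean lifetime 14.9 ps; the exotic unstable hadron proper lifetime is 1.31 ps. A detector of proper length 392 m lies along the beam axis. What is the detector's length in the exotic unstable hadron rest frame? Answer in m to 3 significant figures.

L ≈ 34.5 m

Time dilation ⇒ γ = Δt/τ₀ = 14.9/1.31 = 11.374
Length contraction: L = L₀/γ = 392/11.374 = 34.5 m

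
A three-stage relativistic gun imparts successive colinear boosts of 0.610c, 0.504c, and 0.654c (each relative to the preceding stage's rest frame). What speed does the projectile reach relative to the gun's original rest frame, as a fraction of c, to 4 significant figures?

u ≈ 0.9671c

Compose boost 2: (0.504 + 0.610)/(1 + 0.504×0.610) = 1.114/1.30744 = 0.852047
Compose boost 3: (0.654 + 0.852047)/(1 + 0.654×0.852047) = 1.50605/1.55724 = 0.9671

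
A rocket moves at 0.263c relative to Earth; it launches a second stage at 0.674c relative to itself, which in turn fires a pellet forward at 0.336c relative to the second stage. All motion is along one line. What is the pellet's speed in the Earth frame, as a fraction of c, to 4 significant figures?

u ≈ 0.8931c

Compose boost 2: (0.674 + 0.263)/(1 + 0.674×0.263) = 0.9370/1.17726 = 0.795915
Compose boost 3: (0.336 + 0.795915)/(1 + 0.336×0.795915) = 1.13191/1.26743 = 0.8931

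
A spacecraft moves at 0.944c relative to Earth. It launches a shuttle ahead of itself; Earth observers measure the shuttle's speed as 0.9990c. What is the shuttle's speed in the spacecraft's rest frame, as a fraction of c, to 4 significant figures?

u' ≈ 0.9659c

Inverse velocity addition: u' = (u − v)/(1 − uv/c²)
= (0.9990 − 0.944)/(1 − 0.9990×0.944) = 0.05500/0.0569440 = 0.9659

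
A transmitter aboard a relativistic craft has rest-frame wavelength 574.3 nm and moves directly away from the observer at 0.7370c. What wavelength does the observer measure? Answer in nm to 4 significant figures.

λ_obs ≈ 1476 nm

Relativistic Doppler: λ_obs = λ_src √((1+β)/(1−β))
= 574.3 × √(1.73700/0.263000) = 574.3 × 2.56993 = 1476 nm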